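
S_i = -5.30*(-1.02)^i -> [-5.3, 5.41, -5.51, 5.62, -5.74]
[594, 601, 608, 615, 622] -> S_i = 594 + 7*i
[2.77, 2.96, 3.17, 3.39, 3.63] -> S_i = 2.77*1.07^i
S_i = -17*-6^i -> [-17, 102, -612, 3672, -22032]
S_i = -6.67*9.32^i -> [-6.67, -62.16, -579.37, -5399.75, -50325.66]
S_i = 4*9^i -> [4, 36, 324, 2916, 26244]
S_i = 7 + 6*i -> [7, 13, 19, 25, 31]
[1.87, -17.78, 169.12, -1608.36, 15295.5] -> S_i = 1.87*(-9.51)^i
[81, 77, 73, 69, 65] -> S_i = 81 + -4*i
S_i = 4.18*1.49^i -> [4.18, 6.23, 9.28, 13.83, 20.6]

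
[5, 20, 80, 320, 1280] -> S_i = 5*4^i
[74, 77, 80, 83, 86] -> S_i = 74 + 3*i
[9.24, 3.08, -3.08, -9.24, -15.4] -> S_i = 9.24 + -6.16*i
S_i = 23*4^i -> [23, 92, 368, 1472, 5888]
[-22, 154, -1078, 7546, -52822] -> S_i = -22*-7^i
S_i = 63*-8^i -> [63, -504, 4032, -32256, 258048]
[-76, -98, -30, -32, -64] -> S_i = Random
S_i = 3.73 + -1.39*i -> [3.73, 2.34, 0.95, -0.44, -1.83]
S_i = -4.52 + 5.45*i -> [-4.52, 0.93, 6.38, 11.83, 17.28]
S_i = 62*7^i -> [62, 434, 3038, 21266, 148862]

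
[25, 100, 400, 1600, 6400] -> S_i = 25*4^i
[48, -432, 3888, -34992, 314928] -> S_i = 48*-9^i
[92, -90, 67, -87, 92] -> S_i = Random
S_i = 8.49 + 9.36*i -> [8.49, 17.85, 27.21, 36.57, 45.93]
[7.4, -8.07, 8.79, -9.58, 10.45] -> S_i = 7.40*(-1.09)^i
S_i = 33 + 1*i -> [33, 34, 35, 36, 37]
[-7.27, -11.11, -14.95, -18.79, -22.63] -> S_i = -7.27 + -3.84*i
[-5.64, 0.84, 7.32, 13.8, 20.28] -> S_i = -5.64 + 6.48*i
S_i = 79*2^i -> [79, 158, 316, 632, 1264]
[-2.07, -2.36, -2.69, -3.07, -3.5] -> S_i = -2.07*1.14^i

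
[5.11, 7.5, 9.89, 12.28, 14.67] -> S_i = 5.11 + 2.39*i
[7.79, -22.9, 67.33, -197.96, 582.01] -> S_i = 7.79*(-2.94)^i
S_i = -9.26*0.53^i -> [-9.26, -4.91, -2.6, -1.38, -0.73]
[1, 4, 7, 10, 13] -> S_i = 1 + 3*i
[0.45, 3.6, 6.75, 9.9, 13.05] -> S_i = 0.45 + 3.15*i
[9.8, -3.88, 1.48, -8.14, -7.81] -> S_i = Random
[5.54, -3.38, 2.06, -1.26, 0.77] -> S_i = 5.54*(-0.61)^i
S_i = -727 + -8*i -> [-727, -735, -743, -751, -759]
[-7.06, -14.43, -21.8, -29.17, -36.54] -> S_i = -7.06 + -7.37*i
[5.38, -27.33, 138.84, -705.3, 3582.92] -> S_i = 5.38*(-5.08)^i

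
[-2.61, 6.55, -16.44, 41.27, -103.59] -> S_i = -2.61*(-2.51)^i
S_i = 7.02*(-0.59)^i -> [7.02, -4.14, 2.44, -1.44, 0.85]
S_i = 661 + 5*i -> [661, 666, 671, 676, 681]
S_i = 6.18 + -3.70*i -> [6.18, 2.48, -1.22, -4.92, -8.62]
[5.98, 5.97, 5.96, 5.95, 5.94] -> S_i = 5.98 + -0.01*i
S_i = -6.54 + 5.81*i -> [-6.54, -0.73, 5.08, 10.89, 16.7]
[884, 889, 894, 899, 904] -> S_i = 884 + 5*i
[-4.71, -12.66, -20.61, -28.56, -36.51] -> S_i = -4.71 + -7.95*i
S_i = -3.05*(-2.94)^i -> [-3.05, 8.97, -26.36, 77.51, -227.87]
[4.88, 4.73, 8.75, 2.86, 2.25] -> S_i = Random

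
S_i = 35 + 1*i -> [35, 36, 37, 38, 39]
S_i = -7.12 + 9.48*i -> [-7.12, 2.36, 11.84, 21.32, 30.8]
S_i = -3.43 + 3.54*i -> [-3.43, 0.11, 3.65, 7.19, 10.73]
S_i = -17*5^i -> [-17, -85, -425, -2125, -10625]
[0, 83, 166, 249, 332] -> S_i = 0 + 83*i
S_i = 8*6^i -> [8, 48, 288, 1728, 10368]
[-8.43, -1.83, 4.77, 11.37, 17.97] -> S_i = -8.43 + 6.60*i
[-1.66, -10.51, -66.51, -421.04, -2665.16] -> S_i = -1.66*6.33^i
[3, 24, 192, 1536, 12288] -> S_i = 3*8^i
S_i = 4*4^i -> [4, 16, 64, 256, 1024]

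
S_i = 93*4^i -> [93, 372, 1488, 5952, 23808]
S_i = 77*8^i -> [77, 616, 4928, 39424, 315392]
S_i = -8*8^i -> [-8, -64, -512, -4096, -32768]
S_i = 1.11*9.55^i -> [1.11, 10.6, 101.23, 966.79, 9232.86]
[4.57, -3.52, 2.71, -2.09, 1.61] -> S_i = 4.57*(-0.77)^i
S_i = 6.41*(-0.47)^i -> [6.41, -3.01, 1.42, -0.67, 0.31]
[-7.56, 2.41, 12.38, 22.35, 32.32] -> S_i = -7.56 + 9.97*i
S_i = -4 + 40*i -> [-4, 36, 76, 116, 156]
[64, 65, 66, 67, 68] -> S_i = 64 + 1*i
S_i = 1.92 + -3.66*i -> [1.92, -1.74, -5.4, -9.06, -12.72]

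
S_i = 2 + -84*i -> [2, -82, -166, -250, -334]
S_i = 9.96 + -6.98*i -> [9.96, 2.98, -4.0, -10.98, -17.96]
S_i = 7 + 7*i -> [7, 14, 21, 28, 35]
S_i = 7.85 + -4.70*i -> [7.85, 3.15, -1.55, -6.25, -10.95]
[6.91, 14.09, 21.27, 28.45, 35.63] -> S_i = 6.91 + 7.18*i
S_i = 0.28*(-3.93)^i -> [0.28, -1.1, 4.32, -17.0, 66.79]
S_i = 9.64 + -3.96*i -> [9.64, 5.68, 1.72, -2.24, -6.2]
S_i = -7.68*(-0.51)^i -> [-7.68, 3.92, -2.0, 1.02, -0.52]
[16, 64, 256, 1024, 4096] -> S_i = 16*4^i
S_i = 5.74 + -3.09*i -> [5.74, 2.65, -0.44, -3.53, -6.62]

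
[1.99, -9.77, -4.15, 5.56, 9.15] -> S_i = Random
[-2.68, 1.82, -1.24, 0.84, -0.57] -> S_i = -2.68*(-0.68)^i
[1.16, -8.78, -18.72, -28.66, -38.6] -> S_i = 1.16 + -9.94*i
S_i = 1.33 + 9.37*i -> [1.33, 10.7, 20.07, 29.44, 38.81]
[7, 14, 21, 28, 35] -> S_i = 7 + 7*i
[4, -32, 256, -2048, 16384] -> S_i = 4*-8^i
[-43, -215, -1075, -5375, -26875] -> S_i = -43*5^i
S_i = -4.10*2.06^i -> [-4.1, -8.45, -17.4, -35.84, -73.83]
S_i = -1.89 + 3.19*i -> [-1.89, 1.3, 4.49, 7.68, 10.87]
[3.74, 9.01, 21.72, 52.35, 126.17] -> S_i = 3.74*2.41^i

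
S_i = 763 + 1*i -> [763, 764, 765, 766, 767]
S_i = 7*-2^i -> [7, -14, 28, -56, 112]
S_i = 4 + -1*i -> [4, 3, 2, 1, 0]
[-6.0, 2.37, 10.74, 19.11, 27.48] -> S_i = -6.00 + 8.37*i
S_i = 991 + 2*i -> [991, 993, 995, 997, 999]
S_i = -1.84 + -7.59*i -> [-1.84, -9.43, -17.02, -24.61, -32.2]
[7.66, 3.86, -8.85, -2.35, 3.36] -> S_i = Random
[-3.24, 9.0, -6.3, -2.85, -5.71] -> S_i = Random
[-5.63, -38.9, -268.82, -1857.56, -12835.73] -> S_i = -5.63*6.91^i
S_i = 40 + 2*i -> [40, 42, 44, 46, 48]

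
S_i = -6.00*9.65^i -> [-6.0, -57.9, -558.74, -5391.79, -52030.8]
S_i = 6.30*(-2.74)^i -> [6.3, -17.26, 47.3, -129.6, 355.09]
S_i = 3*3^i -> [3, 9, 27, 81, 243]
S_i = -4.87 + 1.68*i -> [-4.87, -3.19, -1.51, 0.17, 1.85]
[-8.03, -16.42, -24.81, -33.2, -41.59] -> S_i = -8.03 + -8.39*i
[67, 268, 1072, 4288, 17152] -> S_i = 67*4^i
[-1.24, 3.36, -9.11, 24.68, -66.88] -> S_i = -1.24*(-2.71)^i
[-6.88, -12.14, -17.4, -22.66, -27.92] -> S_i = -6.88 + -5.26*i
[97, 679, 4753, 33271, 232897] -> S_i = 97*7^i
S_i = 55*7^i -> [55, 385, 2695, 18865, 132055]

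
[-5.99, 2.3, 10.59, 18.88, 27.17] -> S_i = -5.99 + 8.29*i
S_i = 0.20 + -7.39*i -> [0.2, -7.19, -14.58, -21.97, -29.36]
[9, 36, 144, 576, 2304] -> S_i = 9*4^i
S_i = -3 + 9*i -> [-3, 6, 15, 24, 33]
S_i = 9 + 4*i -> [9, 13, 17, 21, 25]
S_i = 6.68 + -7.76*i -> [6.68, -1.08, -8.84, -16.6, -24.36]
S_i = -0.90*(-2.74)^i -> [-0.9, 2.47, -6.76, 18.51, -50.73]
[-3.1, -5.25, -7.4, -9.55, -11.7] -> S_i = -3.10 + -2.15*i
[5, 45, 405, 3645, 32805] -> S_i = 5*9^i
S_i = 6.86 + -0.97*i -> [6.86, 5.89, 4.92, 3.95, 2.98]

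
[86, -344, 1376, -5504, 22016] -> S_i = 86*-4^i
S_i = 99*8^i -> [99, 792, 6336, 50688, 405504]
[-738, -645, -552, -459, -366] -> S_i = -738 + 93*i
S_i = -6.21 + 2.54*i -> [-6.21, -3.67, -1.13, 1.41, 3.95]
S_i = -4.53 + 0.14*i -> [-4.53, -4.39, -4.25, -4.11, -3.97]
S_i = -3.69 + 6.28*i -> [-3.69, 2.59, 8.87, 15.15, 21.43]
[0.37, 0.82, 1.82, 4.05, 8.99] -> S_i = 0.37*2.22^i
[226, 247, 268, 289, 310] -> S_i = 226 + 21*i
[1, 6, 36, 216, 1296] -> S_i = 1*6^i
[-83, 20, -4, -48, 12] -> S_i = Random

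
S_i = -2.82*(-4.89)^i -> [-2.82, 13.79, -67.43, 329.74, -1612.44]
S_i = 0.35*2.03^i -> [0.35, 0.71, 1.44, 2.93, 5.94]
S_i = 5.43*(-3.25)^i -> [5.43, -17.65, 57.35, -186.4, 605.81]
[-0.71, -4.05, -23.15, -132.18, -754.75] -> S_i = -0.71*5.71^i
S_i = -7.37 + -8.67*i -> [-7.37, -16.04, -24.71, -33.38, -42.05]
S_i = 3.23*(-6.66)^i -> [3.23, -21.51, 143.27, -954.17, 6354.76]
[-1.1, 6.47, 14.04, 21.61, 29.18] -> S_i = -1.10 + 7.57*i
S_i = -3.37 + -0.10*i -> [-3.37, -3.47, -3.57, -3.67, -3.77]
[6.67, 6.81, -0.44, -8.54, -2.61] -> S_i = Random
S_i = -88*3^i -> [-88, -264, -792, -2376, -7128]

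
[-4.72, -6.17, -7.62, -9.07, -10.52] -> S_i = -4.72 + -1.45*i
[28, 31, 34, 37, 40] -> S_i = 28 + 3*i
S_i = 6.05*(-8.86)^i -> [6.05, -53.6, 474.92, -4207.81, 37281.23]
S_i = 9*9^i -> [9, 81, 729, 6561, 59049]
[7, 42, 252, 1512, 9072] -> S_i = 7*6^i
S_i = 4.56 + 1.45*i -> [4.56, 6.01, 7.46, 8.91, 10.36]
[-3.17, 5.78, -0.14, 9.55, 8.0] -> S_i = Random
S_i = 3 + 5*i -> [3, 8, 13, 18, 23]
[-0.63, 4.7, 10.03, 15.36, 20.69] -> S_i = -0.63 + 5.33*i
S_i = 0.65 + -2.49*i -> [0.65, -1.84, -4.33, -6.82, -9.31]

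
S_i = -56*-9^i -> [-56, 504, -4536, 40824, -367416]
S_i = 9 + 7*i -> [9, 16, 23, 30, 37]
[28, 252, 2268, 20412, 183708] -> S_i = 28*9^i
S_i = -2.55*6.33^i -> [-2.55, -16.14, -102.18, -646.77, -4094.07]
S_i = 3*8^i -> [3, 24, 192, 1536, 12288]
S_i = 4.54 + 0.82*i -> [4.54, 5.36, 6.18, 7.0, 7.82]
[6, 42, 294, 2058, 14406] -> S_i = 6*7^i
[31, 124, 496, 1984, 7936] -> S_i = 31*4^i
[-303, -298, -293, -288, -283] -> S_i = -303 + 5*i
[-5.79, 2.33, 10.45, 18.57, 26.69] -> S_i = -5.79 + 8.12*i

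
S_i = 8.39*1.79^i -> [8.39, 15.02, 26.88, 48.12, 86.13]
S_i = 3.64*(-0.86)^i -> [3.64, -3.13, 2.69, -2.32, 1.99]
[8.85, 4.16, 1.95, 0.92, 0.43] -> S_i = 8.85*0.47^i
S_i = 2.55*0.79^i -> [2.55, 2.01, 1.59, 1.26, 0.99]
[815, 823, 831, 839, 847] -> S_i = 815 + 8*i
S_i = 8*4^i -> [8, 32, 128, 512, 2048]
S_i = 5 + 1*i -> [5, 6, 7, 8, 9]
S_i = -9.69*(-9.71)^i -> [-9.69, 94.09, -913.61, 8871.18, -86139.17]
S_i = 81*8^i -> [81, 648, 5184, 41472, 331776]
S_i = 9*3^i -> [9, 27, 81, 243, 729]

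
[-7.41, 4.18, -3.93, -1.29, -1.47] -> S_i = Random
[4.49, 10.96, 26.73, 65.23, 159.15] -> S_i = 4.49*2.44^i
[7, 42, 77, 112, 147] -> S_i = 7 + 35*i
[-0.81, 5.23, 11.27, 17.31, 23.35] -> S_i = -0.81 + 6.04*i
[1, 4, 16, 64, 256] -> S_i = 1*4^i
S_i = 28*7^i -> [28, 196, 1372, 9604, 67228]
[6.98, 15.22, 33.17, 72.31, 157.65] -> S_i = 6.98*2.18^i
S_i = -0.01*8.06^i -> [-0.01, -0.08, -0.65, -5.24, -42.2]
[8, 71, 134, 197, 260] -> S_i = 8 + 63*i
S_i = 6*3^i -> [6, 18, 54, 162, 486]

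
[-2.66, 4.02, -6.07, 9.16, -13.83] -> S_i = -2.66*(-1.51)^i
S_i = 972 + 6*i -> [972, 978, 984, 990, 996]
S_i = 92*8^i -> [92, 736, 5888, 47104, 376832]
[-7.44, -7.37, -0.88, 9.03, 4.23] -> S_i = Random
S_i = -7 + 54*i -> [-7, 47, 101, 155, 209]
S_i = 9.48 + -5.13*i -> [9.48, 4.35, -0.78, -5.91, -11.04]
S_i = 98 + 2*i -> [98, 100, 102, 104, 106]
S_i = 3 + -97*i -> [3, -94, -191, -288, -385]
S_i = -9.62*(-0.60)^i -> [-9.62, 5.77, -3.46, 2.08, -1.25]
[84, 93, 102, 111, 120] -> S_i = 84 + 9*i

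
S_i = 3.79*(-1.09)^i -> [3.79, -4.13, 4.5, -4.91, 5.35]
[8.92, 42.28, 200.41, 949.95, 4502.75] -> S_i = 8.92*4.74^i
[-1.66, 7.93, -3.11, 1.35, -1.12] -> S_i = Random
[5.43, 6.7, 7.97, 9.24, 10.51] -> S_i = 5.43 + 1.27*i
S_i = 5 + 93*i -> [5, 98, 191, 284, 377]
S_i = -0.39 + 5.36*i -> [-0.39, 4.97, 10.33, 15.69, 21.05]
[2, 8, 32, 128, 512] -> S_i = 2*4^i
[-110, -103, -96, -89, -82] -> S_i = -110 + 7*i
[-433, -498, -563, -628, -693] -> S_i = -433 + -65*i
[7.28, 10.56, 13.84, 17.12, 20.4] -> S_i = 7.28 + 3.28*i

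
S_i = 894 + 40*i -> [894, 934, 974, 1014, 1054]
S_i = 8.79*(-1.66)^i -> [8.79, -14.59, 24.22, -40.21, 66.75]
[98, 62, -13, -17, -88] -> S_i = Random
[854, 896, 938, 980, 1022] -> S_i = 854 + 42*i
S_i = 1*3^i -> [1, 3, 9, 27, 81]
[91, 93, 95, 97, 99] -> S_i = 91 + 2*i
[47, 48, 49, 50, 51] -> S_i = 47 + 1*i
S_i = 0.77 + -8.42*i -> [0.77, -7.65, -16.07, -24.49, -32.91]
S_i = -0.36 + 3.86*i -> [-0.36, 3.5, 7.36, 11.22, 15.08]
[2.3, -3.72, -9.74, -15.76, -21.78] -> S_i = 2.30 + -6.02*i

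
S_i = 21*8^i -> [21, 168, 1344, 10752, 86016]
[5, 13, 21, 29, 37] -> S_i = 5 + 8*i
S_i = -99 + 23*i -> [-99, -76, -53, -30, -7]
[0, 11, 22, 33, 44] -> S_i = 0 + 11*i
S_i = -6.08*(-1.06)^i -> [-6.08, 6.44, -6.83, 7.24, -7.68]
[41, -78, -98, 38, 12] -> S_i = Random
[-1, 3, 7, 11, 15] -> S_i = -1 + 4*i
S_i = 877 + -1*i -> [877, 876, 875, 874, 873]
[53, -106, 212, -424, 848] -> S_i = 53*-2^i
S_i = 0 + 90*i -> [0, 90, 180, 270, 360]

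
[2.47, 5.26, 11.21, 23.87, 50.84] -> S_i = 2.47*2.13^i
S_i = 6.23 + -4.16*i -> [6.23, 2.07, -2.09, -6.25, -10.41]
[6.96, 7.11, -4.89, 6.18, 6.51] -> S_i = Random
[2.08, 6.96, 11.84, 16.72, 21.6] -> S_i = 2.08 + 4.88*i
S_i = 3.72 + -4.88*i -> [3.72, -1.16, -6.04, -10.92, -15.8]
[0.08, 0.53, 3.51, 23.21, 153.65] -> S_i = 0.08*6.62^i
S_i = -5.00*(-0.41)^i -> [-5.0, 2.05, -0.84, 0.34, -0.14]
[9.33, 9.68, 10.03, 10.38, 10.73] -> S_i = 9.33 + 0.35*i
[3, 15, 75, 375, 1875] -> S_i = 3*5^i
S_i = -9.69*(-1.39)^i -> [-9.69, 13.47, -18.72, 26.02, -36.17]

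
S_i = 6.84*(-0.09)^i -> [6.84, -0.62, 0.06, -0.0, 0.0]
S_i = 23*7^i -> [23, 161, 1127, 7889, 55223]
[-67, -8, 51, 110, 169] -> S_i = -67 + 59*i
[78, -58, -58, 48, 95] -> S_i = Random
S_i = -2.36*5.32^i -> [-2.36, -12.56, -66.79, -355.34, -1890.42]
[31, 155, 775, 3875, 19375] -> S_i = 31*5^i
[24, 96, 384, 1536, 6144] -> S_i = 24*4^i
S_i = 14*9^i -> [14, 126, 1134, 10206, 91854]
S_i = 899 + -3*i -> [899, 896, 893, 890, 887]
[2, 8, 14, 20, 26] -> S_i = 2 + 6*i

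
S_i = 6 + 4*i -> [6, 10, 14, 18, 22]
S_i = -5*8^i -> [-5, -40, -320, -2560, -20480]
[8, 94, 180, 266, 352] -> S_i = 8 + 86*i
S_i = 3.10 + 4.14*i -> [3.1, 7.24, 11.38, 15.52, 19.66]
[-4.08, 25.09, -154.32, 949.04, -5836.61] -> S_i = -4.08*(-6.15)^i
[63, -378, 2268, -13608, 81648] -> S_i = 63*-6^i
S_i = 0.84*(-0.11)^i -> [0.84, -0.09, 0.01, -0.0, 0.0]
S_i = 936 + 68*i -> [936, 1004, 1072, 1140, 1208]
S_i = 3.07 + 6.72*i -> [3.07, 9.79, 16.51, 23.23, 29.95]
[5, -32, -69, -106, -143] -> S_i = 5 + -37*i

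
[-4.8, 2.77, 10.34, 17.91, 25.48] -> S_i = -4.80 + 7.57*i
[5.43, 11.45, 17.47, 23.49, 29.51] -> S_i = 5.43 + 6.02*i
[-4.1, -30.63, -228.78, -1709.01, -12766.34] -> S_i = -4.10*7.47^i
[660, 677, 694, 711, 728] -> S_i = 660 + 17*i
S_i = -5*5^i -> [-5, -25, -125, -625, -3125]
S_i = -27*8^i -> [-27, -216, -1728, -13824, -110592]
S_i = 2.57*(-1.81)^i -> [2.57, -4.65, 8.42, -15.24, 27.58]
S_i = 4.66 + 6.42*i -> [4.66, 11.08, 17.5, 23.92, 30.34]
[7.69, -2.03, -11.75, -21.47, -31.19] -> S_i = 7.69 + -9.72*i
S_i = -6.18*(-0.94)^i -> [-6.18, 5.81, -5.46, 5.13, -4.83]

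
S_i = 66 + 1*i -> [66, 67, 68, 69, 70]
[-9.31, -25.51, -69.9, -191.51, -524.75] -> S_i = -9.31*2.74^i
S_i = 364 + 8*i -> [364, 372, 380, 388, 396]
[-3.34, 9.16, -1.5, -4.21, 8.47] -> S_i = Random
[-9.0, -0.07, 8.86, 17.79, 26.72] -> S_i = -9.00 + 8.93*i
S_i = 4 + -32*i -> [4, -28, -60, -92, -124]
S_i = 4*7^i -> [4, 28, 196, 1372, 9604]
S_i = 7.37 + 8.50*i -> [7.37, 15.87, 24.37, 32.87, 41.37]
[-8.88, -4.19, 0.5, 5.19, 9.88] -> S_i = -8.88 + 4.69*i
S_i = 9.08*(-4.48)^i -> [9.08, -40.68, 182.24, -816.43, 3657.61]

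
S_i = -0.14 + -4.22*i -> [-0.14, -4.36, -8.58, -12.8, -17.02]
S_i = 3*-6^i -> [3, -18, 108, -648, 3888]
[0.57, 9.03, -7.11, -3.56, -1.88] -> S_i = Random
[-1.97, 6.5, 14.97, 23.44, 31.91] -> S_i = -1.97 + 8.47*i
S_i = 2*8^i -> [2, 16, 128, 1024, 8192]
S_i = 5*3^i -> [5, 15, 45, 135, 405]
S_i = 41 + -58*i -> [41, -17, -75, -133, -191]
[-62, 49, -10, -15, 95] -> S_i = Random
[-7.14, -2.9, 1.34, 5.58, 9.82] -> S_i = -7.14 + 4.24*i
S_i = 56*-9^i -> [56, -504, 4536, -40824, 367416]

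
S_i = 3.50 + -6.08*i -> [3.5, -2.58, -8.66, -14.74, -20.82]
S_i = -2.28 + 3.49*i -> [-2.28, 1.21, 4.7, 8.19, 11.68]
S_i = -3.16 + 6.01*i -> [-3.16, 2.85, 8.86, 14.87, 20.88]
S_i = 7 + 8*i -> [7, 15, 23, 31, 39]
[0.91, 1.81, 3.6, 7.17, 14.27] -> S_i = 0.91*1.99^i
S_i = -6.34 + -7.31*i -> [-6.34, -13.65, -20.96, -28.27, -35.58]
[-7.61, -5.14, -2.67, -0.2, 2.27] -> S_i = -7.61 + 2.47*i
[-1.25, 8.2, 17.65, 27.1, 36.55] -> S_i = -1.25 + 9.45*i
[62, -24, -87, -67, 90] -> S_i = Random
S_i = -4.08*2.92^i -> [-4.08, -11.91, -34.79, -101.58, -296.61]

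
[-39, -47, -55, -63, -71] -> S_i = -39 + -8*i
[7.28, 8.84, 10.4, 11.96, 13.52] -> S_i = 7.28 + 1.56*i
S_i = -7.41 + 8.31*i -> [-7.41, 0.9, 9.21, 17.52, 25.83]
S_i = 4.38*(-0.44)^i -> [4.38, -1.93, 0.85, -0.37, 0.16]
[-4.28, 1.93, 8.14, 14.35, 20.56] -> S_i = -4.28 + 6.21*i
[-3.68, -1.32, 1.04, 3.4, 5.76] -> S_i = -3.68 + 2.36*i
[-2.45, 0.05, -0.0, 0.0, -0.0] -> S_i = -2.45*(-0.02)^i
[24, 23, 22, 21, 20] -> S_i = 24 + -1*i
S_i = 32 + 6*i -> [32, 38, 44, 50, 56]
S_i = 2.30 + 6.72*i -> [2.3, 9.02, 15.74, 22.46, 29.18]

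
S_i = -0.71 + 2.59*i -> [-0.71, 1.88, 4.47, 7.06, 9.65]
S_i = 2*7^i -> [2, 14, 98, 686, 4802]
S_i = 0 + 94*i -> [0, 94, 188, 282, 376]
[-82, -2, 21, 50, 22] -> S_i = Random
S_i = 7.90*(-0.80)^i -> [7.9, -6.32, 5.06, -4.04, 3.24]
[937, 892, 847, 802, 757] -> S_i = 937 + -45*i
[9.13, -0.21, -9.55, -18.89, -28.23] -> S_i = 9.13 + -9.34*i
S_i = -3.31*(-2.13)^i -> [-3.31, 7.05, -15.02, 31.99, -68.13]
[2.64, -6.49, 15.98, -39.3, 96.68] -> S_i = 2.64*(-2.46)^i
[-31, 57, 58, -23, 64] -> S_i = Random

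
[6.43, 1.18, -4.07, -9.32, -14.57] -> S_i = 6.43 + -5.25*i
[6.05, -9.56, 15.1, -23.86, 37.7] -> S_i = 6.05*(-1.58)^i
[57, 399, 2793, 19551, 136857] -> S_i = 57*7^i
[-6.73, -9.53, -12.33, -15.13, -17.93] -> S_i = -6.73 + -2.80*i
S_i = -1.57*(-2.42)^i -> [-1.57, 3.8, -9.19, 22.25, -53.85]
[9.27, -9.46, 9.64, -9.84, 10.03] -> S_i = 9.27*(-1.02)^i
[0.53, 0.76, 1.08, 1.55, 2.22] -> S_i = 0.53*1.43^i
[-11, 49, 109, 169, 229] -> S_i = -11 + 60*i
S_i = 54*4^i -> [54, 216, 864, 3456, 13824]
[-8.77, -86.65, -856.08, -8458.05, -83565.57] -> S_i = -8.77*9.88^i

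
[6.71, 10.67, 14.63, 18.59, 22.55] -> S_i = 6.71 + 3.96*i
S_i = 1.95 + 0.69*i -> [1.95, 2.64, 3.33, 4.02, 4.71]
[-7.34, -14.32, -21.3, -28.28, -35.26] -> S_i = -7.34 + -6.98*i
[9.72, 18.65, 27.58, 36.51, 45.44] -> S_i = 9.72 + 8.93*i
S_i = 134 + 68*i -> [134, 202, 270, 338, 406]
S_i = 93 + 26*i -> [93, 119, 145, 171, 197]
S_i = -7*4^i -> [-7, -28, -112, -448, -1792]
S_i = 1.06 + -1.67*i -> [1.06, -0.61, -2.28, -3.95, -5.62]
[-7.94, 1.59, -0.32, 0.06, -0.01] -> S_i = -7.94*(-0.20)^i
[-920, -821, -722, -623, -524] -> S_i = -920 + 99*i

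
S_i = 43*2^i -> [43, 86, 172, 344, 688]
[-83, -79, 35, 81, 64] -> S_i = Random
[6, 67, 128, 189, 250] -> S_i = 6 + 61*i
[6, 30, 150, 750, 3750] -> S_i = 6*5^i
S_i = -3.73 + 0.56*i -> [-3.73, -3.17, -2.61, -2.05, -1.49]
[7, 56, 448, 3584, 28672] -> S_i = 7*8^i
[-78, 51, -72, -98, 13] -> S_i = Random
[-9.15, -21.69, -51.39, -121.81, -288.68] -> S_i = -9.15*2.37^i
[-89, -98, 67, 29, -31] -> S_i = Random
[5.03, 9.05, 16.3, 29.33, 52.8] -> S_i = 5.03*1.80^i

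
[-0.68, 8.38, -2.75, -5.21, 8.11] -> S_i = Random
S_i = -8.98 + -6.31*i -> [-8.98, -15.29, -21.6, -27.91, -34.22]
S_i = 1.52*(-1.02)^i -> [1.52, -1.55, 1.58, -1.61, 1.65]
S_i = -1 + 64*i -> [-1, 63, 127, 191, 255]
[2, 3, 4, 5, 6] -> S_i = 2 + 1*i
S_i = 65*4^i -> [65, 260, 1040, 4160, 16640]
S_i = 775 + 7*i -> [775, 782, 789, 796, 803]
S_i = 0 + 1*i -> [0, 1, 2, 3, 4]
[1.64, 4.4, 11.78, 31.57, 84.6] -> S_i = 1.64*2.68^i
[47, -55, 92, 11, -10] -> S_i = Random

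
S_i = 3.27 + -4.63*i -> [3.27, -1.36, -5.99, -10.62, -15.25]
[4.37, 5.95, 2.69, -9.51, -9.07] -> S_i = Random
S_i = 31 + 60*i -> [31, 91, 151, 211, 271]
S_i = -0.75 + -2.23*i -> [-0.75, -2.98, -5.21, -7.44, -9.67]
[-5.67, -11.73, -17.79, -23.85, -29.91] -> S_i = -5.67 + -6.06*i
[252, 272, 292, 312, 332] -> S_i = 252 + 20*i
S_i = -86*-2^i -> [-86, 172, -344, 688, -1376]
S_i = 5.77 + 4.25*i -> [5.77, 10.02, 14.27, 18.52, 22.77]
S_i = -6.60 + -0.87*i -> [-6.6, -7.47, -8.34, -9.21, -10.08]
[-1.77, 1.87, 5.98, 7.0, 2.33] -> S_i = Random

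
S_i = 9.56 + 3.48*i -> [9.56, 13.04, 16.52, 20.0, 23.48]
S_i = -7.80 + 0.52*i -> [-7.8, -7.28, -6.76, -6.24, -5.72]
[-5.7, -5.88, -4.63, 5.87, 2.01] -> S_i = Random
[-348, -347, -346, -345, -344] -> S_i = -348 + 1*i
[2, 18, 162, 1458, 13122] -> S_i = 2*9^i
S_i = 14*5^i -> [14, 70, 350, 1750, 8750]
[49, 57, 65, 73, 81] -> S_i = 49 + 8*i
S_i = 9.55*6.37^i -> [9.55, 60.83, 387.51, 2468.43, 15723.93]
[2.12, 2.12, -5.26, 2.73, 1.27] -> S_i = Random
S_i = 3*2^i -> [3, 6, 12, 24, 48]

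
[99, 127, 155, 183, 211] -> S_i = 99 + 28*i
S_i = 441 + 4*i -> [441, 445, 449, 453, 457]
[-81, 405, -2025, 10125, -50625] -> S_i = -81*-5^i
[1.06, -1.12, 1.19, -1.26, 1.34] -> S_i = 1.06*(-1.06)^i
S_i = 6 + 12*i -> [6, 18, 30, 42, 54]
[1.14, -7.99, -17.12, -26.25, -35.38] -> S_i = 1.14 + -9.13*i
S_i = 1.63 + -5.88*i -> [1.63, -4.25, -10.13, -16.01, -21.89]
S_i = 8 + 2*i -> [8, 10, 12, 14, 16]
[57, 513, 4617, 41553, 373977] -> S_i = 57*9^i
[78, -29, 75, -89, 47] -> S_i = Random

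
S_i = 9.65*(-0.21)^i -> [9.65, -2.03, 0.43, -0.09, 0.02]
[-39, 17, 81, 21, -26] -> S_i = Random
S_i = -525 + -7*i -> [-525, -532, -539, -546, -553]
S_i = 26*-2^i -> [26, -52, 104, -208, 416]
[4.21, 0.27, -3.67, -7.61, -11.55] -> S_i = 4.21 + -3.94*i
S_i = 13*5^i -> [13, 65, 325, 1625, 8125]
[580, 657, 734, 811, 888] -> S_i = 580 + 77*i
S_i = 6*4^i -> [6, 24, 96, 384, 1536]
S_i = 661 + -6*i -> [661, 655, 649, 643, 637]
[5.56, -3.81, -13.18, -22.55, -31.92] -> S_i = 5.56 + -9.37*i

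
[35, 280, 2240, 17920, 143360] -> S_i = 35*8^i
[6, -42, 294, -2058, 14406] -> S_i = 6*-7^i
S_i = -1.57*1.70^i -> [-1.57, -2.67, -4.54, -7.71, -13.11]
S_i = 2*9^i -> [2, 18, 162, 1458, 13122]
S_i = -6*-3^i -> [-6, 18, -54, 162, -486]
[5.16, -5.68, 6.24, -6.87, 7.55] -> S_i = 5.16*(-1.10)^i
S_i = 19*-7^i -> [19, -133, 931, -6517, 45619]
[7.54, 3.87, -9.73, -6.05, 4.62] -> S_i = Random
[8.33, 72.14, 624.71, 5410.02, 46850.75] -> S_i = 8.33*8.66^i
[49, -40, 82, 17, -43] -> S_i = Random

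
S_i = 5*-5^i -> [5, -25, 125, -625, 3125]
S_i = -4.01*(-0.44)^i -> [-4.01, 1.76, -0.78, 0.34, -0.15]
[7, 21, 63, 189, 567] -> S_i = 7*3^i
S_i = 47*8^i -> [47, 376, 3008, 24064, 192512]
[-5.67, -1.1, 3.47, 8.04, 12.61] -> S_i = -5.67 + 4.57*i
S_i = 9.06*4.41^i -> [9.06, 39.95, 176.2, 777.04, 3426.75]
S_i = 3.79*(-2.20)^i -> [3.79, -8.34, 18.34, -40.36, 88.78]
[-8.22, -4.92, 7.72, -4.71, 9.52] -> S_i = Random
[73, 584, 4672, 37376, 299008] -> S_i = 73*8^i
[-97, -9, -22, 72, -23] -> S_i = Random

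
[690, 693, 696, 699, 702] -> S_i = 690 + 3*i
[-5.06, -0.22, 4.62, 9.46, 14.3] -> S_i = -5.06 + 4.84*i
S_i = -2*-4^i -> [-2, 8, -32, 128, -512]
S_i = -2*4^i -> [-2, -8, -32, -128, -512]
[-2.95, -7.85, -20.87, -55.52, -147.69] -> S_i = -2.95*2.66^i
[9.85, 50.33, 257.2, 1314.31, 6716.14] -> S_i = 9.85*5.11^i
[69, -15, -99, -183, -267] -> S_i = 69 + -84*i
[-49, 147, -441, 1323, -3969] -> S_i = -49*-3^i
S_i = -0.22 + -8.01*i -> [-0.22, -8.23, -16.24, -24.25, -32.26]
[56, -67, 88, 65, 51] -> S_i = Random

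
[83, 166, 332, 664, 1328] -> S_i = 83*2^i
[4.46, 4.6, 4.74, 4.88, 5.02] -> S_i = 4.46 + 0.14*i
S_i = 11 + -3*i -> [11, 8, 5, 2, -1]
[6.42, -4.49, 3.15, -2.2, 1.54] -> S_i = 6.42*(-0.70)^i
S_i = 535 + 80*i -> [535, 615, 695, 775, 855]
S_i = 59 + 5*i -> [59, 64, 69, 74, 79]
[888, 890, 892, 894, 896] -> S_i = 888 + 2*i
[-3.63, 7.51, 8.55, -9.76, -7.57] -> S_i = Random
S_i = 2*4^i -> [2, 8, 32, 128, 512]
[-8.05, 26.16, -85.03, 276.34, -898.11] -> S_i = -8.05*(-3.25)^i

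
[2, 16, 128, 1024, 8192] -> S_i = 2*8^i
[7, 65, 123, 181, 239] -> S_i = 7 + 58*i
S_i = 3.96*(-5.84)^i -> [3.96, -23.13, 135.06, -788.74, 4606.24]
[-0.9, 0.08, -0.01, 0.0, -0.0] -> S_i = -0.90*(-0.09)^i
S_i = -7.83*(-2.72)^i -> [-7.83, 21.3, -57.93, 157.57, -428.59]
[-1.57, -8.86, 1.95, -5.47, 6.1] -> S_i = Random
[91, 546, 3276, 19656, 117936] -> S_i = 91*6^i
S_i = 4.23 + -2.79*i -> [4.23, 1.44, -1.35, -4.14, -6.93]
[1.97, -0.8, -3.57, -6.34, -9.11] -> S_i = 1.97 + -2.77*i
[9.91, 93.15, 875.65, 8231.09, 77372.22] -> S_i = 9.91*9.40^i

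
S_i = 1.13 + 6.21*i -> [1.13, 7.34, 13.55, 19.76, 25.97]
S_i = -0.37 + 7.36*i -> [-0.37, 6.99, 14.35, 21.71, 29.07]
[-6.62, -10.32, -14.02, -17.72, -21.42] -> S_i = -6.62 + -3.70*i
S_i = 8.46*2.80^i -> [8.46, 23.69, 66.33, 185.71, 520.0]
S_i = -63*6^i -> [-63, -378, -2268, -13608, -81648]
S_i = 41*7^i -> [41, 287, 2009, 14063, 98441]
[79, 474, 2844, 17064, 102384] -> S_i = 79*6^i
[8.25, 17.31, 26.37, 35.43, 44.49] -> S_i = 8.25 + 9.06*i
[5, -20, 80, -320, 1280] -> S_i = 5*-4^i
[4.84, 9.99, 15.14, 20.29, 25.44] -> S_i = 4.84 + 5.15*i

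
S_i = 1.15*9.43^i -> [1.15, 10.84, 102.26, 964.35, 9093.78]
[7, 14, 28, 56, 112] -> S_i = 7*2^i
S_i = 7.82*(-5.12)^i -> [7.82, -40.04, 205.0, -1049.58, 5373.86]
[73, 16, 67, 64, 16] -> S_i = Random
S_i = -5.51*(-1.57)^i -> [-5.51, 8.65, -13.58, 21.32, -33.48]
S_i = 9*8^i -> [9, 72, 576, 4608, 36864]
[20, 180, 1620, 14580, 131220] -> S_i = 20*9^i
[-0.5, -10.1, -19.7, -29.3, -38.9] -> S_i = -0.50 + -9.60*i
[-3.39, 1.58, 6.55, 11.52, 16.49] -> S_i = -3.39 + 4.97*i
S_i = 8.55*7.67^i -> [8.55, 65.58, 502.99, 3857.91, 29590.18]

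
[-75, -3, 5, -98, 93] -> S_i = Random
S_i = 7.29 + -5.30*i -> [7.29, 1.99, -3.31, -8.61, -13.91]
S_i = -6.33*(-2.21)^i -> [-6.33, 13.99, -30.92, 68.33, -151.0]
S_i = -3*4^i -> [-3, -12, -48, -192, -768]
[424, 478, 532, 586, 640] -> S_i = 424 + 54*i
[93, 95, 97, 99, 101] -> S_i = 93 + 2*i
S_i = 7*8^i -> [7, 56, 448, 3584, 28672]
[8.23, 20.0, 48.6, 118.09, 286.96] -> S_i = 8.23*2.43^i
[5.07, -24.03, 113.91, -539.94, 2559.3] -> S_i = 5.07*(-4.74)^i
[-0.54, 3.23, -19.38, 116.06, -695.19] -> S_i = -0.54*(-5.99)^i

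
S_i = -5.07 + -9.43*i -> [-5.07, -14.5, -23.93, -33.36, -42.79]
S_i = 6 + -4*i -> [6, 2, -2, -6, -10]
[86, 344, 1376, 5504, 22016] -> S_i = 86*4^i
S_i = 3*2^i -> [3, 6, 12, 24, 48]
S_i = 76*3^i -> [76, 228, 684, 2052, 6156]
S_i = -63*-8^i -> [-63, 504, -4032, 32256, -258048]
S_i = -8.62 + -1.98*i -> [-8.62, -10.6, -12.58, -14.56, -16.54]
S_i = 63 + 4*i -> [63, 67, 71, 75, 79]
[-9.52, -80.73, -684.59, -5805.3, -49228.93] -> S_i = -9.52*8.48^i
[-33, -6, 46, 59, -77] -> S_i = Random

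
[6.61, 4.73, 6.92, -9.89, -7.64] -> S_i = Random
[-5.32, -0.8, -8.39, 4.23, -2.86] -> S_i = Random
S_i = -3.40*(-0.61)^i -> [-3.4, 2.07, -1.27, 0.77, -0.47]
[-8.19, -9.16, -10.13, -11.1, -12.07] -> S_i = -8.19 + -0.97*i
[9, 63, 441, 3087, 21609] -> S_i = 9*7^i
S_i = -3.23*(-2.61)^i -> [-3.23, 8.43, -22.0, 57.43, -149.89]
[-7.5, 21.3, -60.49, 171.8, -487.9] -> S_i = -7.50*(-2.84)^i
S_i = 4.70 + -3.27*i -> [4.7, 1.43, -1.84, -5.11, -8.38]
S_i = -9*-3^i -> [-9, 27, -81, 243, -729]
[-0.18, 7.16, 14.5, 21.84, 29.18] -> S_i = -0.18 + 7.34*i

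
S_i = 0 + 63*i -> [0, 63, 126, 189, 252]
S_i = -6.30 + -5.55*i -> [-6.3, -11.85, -17.4, -22.95, -28.5]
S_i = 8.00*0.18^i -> [8.0, 1.44, 0.26, 0.05, 0.01]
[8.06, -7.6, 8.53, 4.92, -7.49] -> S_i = Random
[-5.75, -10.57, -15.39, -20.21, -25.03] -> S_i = -5.75 + -4.82*i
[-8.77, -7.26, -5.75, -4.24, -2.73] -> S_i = -8.77 + 1.51*i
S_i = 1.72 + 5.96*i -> [1.72, 7.68, 13.64, 19.6, 25.56]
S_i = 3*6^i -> [3, 18, 108, 648, 3888]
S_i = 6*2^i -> [6, 12, 24, 48, 96]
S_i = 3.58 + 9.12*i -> [3.58, 12.7, 21.82, 30.94, 40.06]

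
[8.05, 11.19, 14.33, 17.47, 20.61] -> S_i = 8.05 + 3.14*i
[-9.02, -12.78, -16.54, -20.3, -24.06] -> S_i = -9.02 + -3.76*i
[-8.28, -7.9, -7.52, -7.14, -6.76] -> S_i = -8.28 + 0.38*i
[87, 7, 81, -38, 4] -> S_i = Random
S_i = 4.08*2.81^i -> [4.08, 11.46, 32.22, 90.53, 254.38]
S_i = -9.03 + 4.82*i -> [-9.03, -4.21, 0.61, 5.43, 10.25]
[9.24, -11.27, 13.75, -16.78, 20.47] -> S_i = 9.24*(-1.22)^i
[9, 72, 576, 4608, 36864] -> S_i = 9*8^i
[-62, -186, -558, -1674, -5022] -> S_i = -62*3^i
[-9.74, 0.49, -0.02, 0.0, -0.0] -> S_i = -9.74*(-0.05)^i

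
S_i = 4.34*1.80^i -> [4.34, 7.81, 14.06, 25.31, 45.56]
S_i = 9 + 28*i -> [9, 37, 65, 93, 121]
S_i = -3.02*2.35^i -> [-3.02, -7.1, -16.68, -39.19, -92.1]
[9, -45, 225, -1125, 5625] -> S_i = 9*-5^i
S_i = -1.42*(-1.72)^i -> [-1.42, 2.44, -4.2, 7.23, -12.43]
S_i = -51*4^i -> [-51, -204, -816, -3264, -13056]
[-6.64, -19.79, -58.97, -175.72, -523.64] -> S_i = -6.64*2.98^i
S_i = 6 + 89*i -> [6, 95, 184, 273, 362]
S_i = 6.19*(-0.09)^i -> [6.19, -0.56, 0.05, -0.0, 0.0]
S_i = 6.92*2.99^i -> [6.92, 20.69, 61.87, 184.98, 553.08]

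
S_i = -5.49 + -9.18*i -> [-5.49, -14.67, -23.85, -33.03, -42.21]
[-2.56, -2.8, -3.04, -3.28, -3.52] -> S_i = -2.56 + -0.24*i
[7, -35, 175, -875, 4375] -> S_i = 7*-5^i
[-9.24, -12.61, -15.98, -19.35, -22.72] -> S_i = -9.24 + -3.37*i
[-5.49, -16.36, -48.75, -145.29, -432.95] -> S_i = -5.49*2.98^i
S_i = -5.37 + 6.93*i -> [-5.37, 1.56, 8.49, 15.42, 22.35]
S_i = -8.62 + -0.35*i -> [-8.62, -8.97, -9.32, -9.67, -10.02]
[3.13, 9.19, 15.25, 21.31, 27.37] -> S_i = 3.13 + 6.06*i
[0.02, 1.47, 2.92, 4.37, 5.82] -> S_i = 0.02 + 1.45*i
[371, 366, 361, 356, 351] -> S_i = 371 + -5*i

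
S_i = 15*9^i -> [15, 135, 1215, 10935, 98415]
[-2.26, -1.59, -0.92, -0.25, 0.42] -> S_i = -2.26 + 0.67*i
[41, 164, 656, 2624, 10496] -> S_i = 41*4^i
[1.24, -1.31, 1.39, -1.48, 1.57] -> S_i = 1.24*(-1.06)^i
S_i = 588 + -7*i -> [588, 581, 574, 567, 560]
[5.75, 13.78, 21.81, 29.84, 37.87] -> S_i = 5.75 + 8.03*i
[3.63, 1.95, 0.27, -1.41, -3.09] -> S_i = 3.63 + -1.68*i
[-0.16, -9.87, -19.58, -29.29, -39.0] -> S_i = -0.16 + -9.71*i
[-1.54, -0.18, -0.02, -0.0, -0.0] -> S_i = -1.54*0.12^i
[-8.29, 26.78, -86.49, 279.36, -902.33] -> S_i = -8.29*(-3.23)^i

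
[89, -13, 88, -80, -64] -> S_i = Random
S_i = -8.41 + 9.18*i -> [-8.41, 0.77, 9.95, 19.13, 28.31]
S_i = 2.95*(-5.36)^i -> [2.95, -15.81, 84.75, -454.27, 2434.9]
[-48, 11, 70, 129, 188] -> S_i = -48 + 59*i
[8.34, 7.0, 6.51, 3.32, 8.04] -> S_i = Random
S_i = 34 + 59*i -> [34, 93, 152, 211, 270]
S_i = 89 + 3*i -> [89, 92, 95, 98, 101]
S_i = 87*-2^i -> [87, -174, 348, -696, 1392]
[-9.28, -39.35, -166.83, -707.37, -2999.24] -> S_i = -9.28*4.24^i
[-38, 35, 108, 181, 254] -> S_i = -38 + 73*i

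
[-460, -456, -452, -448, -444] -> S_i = -460 + 4*i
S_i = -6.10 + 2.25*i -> [-6.1, -3.85, -1.6, 0.65, 2.9]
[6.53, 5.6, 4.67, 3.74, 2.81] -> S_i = 6.53 + -0.93*i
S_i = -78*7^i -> [-78, -546, -3822, -26754, -187278]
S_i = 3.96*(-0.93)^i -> [3.96, -3.68, 3.43, -3.19, 2.96]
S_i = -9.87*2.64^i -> [-9.87, -26.06, -68.79, -181.61, -479.44]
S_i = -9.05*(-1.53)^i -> [-9.05, 13.85, -21.19, 32.41, -49.59]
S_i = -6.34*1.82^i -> [-6.34, -11.54, -21.0, -38.22, -69.56]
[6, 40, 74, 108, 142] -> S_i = 6 + 34*i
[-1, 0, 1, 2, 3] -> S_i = -1 + 1*i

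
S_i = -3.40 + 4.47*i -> [-3.4, 1.07, 5.54, 10.01, 14.48]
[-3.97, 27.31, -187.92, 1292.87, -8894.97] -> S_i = -3.97*(-6.88)^i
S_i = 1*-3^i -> [1, -3, 9, -27, 81]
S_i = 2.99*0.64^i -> [2.99, 1.91, 1.22, 0.78, 0.5]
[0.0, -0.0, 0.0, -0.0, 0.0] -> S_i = 0.00*(-1.66)^i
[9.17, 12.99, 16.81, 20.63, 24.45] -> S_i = 9.17 + 3.82*i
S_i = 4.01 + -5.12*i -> [4.01, -1.11, -6.23, -11.35, -16.47]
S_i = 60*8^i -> [60, 480, 3840, 30720, 245760]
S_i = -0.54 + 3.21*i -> [-0.54, 2.67, 5.88, 9.09, 12.3]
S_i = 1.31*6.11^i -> [1.31, 8.0, 48.91, 298.81, 1825.73]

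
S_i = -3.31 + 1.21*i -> [-3.31, -2.1, -0.89, 0.32, 1.53]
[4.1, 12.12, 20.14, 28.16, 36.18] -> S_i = 4.10 + 8.02*i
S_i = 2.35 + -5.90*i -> [2.35, -3.55, -9.45, -15.35, -21.25]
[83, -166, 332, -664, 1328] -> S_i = 83*-2^i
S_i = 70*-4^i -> [70, -280, 1120, -4480, 17920]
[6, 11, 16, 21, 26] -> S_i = 6 + 5*i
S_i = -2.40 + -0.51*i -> [-2.4, -2.91, -3.42, -3.93, -4.44]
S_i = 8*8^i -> [8, 64, 512, 4096, 32768]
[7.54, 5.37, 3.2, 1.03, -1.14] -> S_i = 7.54 + -2.17*i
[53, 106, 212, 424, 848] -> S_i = 53*2^i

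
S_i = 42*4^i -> [42, 168, 672, 2688, 10752]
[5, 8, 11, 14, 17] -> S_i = 5 + 3*i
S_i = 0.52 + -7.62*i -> [0.52, -7.1, -14.72, -22.34, -29.96]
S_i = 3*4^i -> [3, 12, 48, 192, 768]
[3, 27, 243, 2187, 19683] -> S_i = 3*9^i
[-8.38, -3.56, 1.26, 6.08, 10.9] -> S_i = -8.38 + 4.82*i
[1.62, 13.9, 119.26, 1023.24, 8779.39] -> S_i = 1.62*8.58^i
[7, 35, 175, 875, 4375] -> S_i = 7*5^i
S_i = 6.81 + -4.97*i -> [6.81, 1.84, -3.13, -8.1, -13.07]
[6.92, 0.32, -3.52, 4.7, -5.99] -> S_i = Random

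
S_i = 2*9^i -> [2, 18, 162, 1458, 13122]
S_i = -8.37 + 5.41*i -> [-8.37, -2.96, 2.45, 7.86, 13.27]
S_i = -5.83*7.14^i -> [-5.83, -41.63, -297.21, -2122.09, -15151.7]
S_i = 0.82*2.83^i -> [0.82, 2.32, 6.57, 18.59, 52.6]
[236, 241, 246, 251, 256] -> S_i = 236 + 5*i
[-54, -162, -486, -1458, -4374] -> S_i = -54*3^i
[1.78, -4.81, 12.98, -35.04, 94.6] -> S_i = 1.78*(-2.70)^i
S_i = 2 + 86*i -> [2, 88, 174, 260, 346]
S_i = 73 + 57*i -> [73, 130, 187, 244, 301]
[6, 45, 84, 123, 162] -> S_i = 6 + 39*i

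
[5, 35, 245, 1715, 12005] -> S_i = 5*7^i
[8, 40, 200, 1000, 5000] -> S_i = 8*5^i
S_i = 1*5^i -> [1, 5, 25, 125, 625]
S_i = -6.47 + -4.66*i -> [-6.47, -11.13, -15.79, -20.45, -25.11]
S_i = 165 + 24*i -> [165, 189, 213, 237, 261]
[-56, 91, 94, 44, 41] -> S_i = Random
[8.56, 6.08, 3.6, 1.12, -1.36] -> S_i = 8.56 + -2.48*i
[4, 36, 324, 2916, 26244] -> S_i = 4*9^i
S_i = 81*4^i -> [81, 324, 1296, 5184, 20736]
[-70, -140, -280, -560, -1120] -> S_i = -70*2^i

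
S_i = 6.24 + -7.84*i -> [6.24, -1.6, -9.44, -17.28, -25.12]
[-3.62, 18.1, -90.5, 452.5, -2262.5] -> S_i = -3.62*(-5.00)^i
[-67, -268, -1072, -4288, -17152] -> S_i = -67*4^i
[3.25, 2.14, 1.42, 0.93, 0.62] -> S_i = 3.25*0.66^i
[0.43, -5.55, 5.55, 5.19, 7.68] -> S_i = Random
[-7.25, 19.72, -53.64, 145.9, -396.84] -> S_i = -7.25*(-2.72)^i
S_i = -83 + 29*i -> [-83, -54, -25, 4, 33]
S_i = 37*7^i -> [37, 259, 1813, 12691, 88837]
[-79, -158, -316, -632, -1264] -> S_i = -79*2^i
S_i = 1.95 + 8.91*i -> [1.95, 10.86, 19.77, 28.68, 37.59]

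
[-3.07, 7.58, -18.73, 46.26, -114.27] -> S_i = -3.07*(-2.47)^i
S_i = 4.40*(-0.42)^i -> [4.4, -1.85, 0.78, -0.33, 0.14]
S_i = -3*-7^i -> [-3, 21, -147, 1029, -7203]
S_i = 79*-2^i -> [79, -158, 316, -632, 1264]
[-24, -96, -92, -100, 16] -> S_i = Random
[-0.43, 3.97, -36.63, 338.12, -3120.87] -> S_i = -0.43*(-9.23)^i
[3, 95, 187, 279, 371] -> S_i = 3 + 92*i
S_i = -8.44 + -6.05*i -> [-8.44, -14.49, -20.54, -26.59, -32.64]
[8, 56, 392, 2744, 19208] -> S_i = 8*7^i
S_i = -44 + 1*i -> [-44, -43, -42, -41, -40]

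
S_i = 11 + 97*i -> [11, 108, 205, 302, 399]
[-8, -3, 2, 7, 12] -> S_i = -8 + 5*i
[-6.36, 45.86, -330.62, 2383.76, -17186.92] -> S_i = -6.36*(-7.21)^i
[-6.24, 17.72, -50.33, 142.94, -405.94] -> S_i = -6.24*(-2.84)^i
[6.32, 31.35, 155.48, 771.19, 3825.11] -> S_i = 6.32*4.96^i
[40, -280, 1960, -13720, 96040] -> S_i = 40*-7^i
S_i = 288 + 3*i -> [288, 291, 294, 297, 300]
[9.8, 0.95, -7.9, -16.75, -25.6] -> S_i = 9.80 + -8.85*i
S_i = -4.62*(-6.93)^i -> [-4.62, 32.02, -221.88, 1537.59, -10655.53]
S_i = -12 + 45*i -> [-12, 33, 78, 123, 168]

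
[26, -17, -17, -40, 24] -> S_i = Random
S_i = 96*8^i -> [96, 768, 6144, 49152, 393216]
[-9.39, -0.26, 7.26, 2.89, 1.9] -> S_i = Random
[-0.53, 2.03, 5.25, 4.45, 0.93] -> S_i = Random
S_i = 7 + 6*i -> [7, 13, 19, 25, 31]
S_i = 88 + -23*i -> [88, 65, 42, 19, -4]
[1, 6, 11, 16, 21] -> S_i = 1 + 5*i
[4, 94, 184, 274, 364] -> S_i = 4 + 90*i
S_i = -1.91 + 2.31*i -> [-1.91, 0.4, 2.71, 5.02, 7.33]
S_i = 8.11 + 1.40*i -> [8.11, 9.51, 10.91, 12.31, 13.71]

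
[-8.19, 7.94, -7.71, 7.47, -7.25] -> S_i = -8.19*(-0.97)^i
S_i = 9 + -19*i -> [9, -10, -29, -48, -67]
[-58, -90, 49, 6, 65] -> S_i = Random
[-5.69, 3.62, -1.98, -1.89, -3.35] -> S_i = Random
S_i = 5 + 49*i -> [5, 54, 103, 152, 201]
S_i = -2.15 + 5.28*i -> [-2.15, 3.13, 8.41, 13.69, 18.97]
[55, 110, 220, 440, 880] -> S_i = 55*2^i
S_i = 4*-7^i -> [4, -28, 196, -1372, 9604]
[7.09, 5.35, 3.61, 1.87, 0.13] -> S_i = 7.09 + -1.74*i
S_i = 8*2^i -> [8, 16, 32, 64, 128]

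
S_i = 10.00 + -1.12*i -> [10.0, 8.88, 7.76, 6.64, 5.52]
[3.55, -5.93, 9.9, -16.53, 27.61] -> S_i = 3.55*(-1.67)^i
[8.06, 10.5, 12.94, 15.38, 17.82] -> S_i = 8.06 + 2.44*i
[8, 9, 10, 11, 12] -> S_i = 8 + 1*i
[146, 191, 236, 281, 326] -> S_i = 146 + 45*i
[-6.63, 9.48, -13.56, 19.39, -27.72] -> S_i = -6.63*(-1.43)^i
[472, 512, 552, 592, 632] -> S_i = 472 + 40*i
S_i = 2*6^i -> [2, 12, 72, 432, 2592]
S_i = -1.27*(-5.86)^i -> [-1.27, 7.44, -43.61, 255.56, -1497.59]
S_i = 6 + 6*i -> [6, 12, 18, 24, 30]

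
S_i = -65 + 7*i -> [-65, -58, -51, -44, -37]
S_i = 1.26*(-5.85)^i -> [1.26, -7.37, 43.12, -252.25, 1475.69]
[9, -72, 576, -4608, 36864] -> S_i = 9*-8^i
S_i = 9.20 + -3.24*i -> [9.2, 5.96, 2.72, -0.52, -3.76]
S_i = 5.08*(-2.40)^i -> [5.08, -12.19, 29.26, -70.23, 168.54]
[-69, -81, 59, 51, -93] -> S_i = Random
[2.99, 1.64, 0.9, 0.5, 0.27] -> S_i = 2.99*0.55^i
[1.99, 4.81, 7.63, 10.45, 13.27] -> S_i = 1.99 + 2.82*i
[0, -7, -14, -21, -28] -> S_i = 0 + -7*i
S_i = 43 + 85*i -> [43, 128, 213, 298, 383]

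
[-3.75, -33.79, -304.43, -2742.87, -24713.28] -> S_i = -3.75*9.01^i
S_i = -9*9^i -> [-9, -81, -729, -6561, -59049]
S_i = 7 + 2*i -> [7, 9, 11, 13, 15]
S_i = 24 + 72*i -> [24, 96, 168, 240, 312]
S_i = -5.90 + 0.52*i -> [-5.9, -5.38, -4.86, -4.34, -3.82]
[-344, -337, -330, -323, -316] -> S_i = -344 + 7*i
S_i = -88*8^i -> [-88, -704, -5632, -45056, -360448]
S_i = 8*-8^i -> [8, -64, 512, -4096, 32768]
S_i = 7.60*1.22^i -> [7.6, 9.27, 11.31, 13.8, 16.84]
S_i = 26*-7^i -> [26, -182, 1274, -8918, 62426]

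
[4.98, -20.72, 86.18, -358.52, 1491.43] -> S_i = 4.98*(-4.16)^i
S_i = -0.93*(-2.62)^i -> [-0.93, 2.44, -6.38, 16.73, -43.82]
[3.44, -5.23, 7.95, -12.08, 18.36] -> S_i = 3.44*(-1.52)^i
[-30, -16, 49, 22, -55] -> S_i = Random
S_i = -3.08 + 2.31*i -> [-3.08, -0.77, 1.54, 3.85, 6.16]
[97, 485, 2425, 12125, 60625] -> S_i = 97*5^i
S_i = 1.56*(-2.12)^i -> [1.56, -3.31, 7.01, -14.86, 31.51]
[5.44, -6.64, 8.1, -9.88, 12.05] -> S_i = 5.44*(-1.22)^i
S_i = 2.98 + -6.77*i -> [2.98, -3.79, -10.56, -17.33, -24.1]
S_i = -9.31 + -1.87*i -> [-9.31, -11.18, -13.05, -14.92, -16.79]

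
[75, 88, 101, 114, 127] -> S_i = 75 + 13*i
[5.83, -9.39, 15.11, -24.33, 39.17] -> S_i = 5.83*(-1.61)^i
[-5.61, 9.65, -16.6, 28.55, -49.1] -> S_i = -5.61*(-1.72)^i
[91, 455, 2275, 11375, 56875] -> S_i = 91*5^i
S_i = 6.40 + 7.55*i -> [6.4, 13.95, 21.5, 29.05, 36.6]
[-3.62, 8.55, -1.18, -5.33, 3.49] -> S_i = Random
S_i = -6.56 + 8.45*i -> [-6.56, 1.89, 10.34, 18.79, 27.24]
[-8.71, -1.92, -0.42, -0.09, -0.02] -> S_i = -8.71*0.22^i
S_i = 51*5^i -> [51, 255, 1275, 6375, 31875]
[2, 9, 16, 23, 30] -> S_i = 2 + 7*i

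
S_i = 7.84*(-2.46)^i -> [7.84, -19.29, 47.44, -116.71, 287.12]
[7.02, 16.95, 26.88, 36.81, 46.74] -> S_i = 7.02 + 9.93*i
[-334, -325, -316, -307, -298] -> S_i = -334 + 9*i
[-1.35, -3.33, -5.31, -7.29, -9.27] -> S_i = -1.35 + -1.98*i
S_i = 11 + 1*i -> [11, 12, 13, 14, 15]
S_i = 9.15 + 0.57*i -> [9.15, 9.72, 10.29, 10.86, 11.43]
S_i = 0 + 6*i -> [0, 6, 12, 18, 24]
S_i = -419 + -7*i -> [-419, -426, -433, -440, -447]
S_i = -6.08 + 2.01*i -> [-6.08, -4.07, -2.06, -0.05, 1.96]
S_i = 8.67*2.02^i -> [8.67, 17.51, 35.38, 71.46, 144.35]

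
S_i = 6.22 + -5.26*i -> [6.22, 0.96, -4.3, -9.56, -14.82]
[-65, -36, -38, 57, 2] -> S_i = Random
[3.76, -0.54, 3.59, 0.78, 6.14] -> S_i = Random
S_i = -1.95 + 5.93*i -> [-1.95, 3.98, 9.91, 15.84, 21.77]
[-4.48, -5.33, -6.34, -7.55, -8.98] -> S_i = -4.48*1.19^i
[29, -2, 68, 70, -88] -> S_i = Random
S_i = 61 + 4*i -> [61, 65, 69, 73, 77]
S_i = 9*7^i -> [9, 63, 441, 3087, 21609]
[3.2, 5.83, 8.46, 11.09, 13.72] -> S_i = 3.20 + 2.63*i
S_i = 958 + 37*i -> [958, 995, 1032, 1069, 1106]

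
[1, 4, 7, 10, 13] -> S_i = 1 + 3*i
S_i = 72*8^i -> [72, 576, 4608, 36864, 294912]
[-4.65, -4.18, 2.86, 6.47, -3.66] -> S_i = Random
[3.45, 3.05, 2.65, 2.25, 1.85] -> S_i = 3.45 + -0.40*i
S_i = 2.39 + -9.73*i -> [2.39, -7.34, -17.07, -26.8, -36.53]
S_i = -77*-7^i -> [-77, 539, -3773, 26411, -184877]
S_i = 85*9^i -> [85, 765, 6885, 61965, 557685]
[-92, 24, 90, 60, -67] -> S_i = Random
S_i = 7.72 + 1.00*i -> [7.72, 8.72, 9.72, 10.72, 11.72]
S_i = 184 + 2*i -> [184, 186, 188, 190, 192]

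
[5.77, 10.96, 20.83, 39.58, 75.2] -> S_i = 5.77*1.90^i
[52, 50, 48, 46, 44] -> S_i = 52 + -2*i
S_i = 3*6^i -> [3, 18, 108, 648, 3888]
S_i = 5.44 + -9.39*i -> [5.44, -3.95, -13.34, -22.73, -32.12]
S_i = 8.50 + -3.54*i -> [8.5, 4.96, 1.42, -2.12, -5.66]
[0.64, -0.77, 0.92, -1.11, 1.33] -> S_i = 0.64*(-1.20)^i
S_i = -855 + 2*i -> [-855, -853, -851, -849, -847]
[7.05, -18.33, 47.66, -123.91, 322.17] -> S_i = 7.05*(-2.60)^i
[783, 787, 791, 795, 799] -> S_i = 783 + 4*i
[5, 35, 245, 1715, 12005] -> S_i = 5*7^i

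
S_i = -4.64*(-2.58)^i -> [-4.64, 11.97, -30.89, 79.69, -205.59]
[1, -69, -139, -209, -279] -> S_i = 1 + -70*i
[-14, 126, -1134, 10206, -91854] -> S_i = -14*-9^i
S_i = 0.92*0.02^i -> [0.92, 0.02, 0.0, 0.0, 0.0]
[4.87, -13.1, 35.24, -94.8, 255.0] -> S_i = 4.87*(-2.69)^i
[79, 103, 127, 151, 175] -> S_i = 79 + 24*i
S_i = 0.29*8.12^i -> [0.29, 2.35, 19.12, 155.26, 1260.73]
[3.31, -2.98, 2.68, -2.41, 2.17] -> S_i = 3.31*(-0.90)^i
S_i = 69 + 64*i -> [69, 133, 197, 261, 325]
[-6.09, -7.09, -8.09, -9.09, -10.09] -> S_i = -6.09 + -1.00*i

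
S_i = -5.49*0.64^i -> [-5.49, -3.51, -2.25, -1.44, -0.92]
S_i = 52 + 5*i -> [52, 57, 62, 67, 72]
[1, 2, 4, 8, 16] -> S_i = 1*2^i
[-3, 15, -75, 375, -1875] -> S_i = -3*-5^i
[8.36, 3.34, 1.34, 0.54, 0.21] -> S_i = 8.36*0.40^i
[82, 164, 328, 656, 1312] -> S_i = 82*2^i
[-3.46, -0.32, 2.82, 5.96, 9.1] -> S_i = -3.46 + 3.14*i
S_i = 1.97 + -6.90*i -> [1.97, -4.93, -11.83, -18.73, -25.63]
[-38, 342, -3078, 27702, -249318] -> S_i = -38*-9^i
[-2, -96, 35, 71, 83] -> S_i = Random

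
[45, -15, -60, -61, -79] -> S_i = Random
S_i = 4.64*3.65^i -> [4.64, 16.94, 61.82, 225.63, 823.55]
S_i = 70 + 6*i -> [70, 76, 82, 88, 94]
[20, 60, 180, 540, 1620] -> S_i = 20*3^i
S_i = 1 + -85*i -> [1, -84, -169, -254, -339]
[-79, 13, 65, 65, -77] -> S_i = Random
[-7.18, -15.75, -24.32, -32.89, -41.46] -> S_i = -7.18 + -8.57*i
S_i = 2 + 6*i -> [2, 8, 14, 20, 26]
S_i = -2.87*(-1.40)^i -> [-2.87, 4.02, -5.63, 7.88, -11.03]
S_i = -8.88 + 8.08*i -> [-8.88, -0.8, 7.28, 15.36, 23.44]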